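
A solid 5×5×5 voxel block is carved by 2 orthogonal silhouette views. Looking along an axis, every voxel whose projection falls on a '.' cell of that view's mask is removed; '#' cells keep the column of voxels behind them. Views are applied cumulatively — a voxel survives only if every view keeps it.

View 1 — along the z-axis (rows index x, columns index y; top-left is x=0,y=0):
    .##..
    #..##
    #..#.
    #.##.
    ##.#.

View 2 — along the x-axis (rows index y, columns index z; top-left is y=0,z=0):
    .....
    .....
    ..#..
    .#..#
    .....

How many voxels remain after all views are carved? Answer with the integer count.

initial block: 5^3 = 125
[1] z-view keeps 13 columns → grid now 65
[2] x-view keeps 3 columns → grid now 10

10 voxels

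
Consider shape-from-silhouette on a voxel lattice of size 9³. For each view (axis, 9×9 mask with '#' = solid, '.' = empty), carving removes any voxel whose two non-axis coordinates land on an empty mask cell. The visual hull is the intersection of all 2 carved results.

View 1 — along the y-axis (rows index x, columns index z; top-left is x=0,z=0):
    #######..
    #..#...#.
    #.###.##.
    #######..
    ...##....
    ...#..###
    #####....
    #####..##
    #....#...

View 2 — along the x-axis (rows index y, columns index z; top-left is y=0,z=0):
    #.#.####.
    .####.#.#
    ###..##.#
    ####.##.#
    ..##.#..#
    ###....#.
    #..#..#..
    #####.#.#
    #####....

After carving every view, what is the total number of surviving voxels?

full grid |V| = 729
V1 y: intersect with XZ mask (43 set) -- 387 left
V2 x: intersect with YZ mask (48 set) -- 239 left

remaining voxels: 239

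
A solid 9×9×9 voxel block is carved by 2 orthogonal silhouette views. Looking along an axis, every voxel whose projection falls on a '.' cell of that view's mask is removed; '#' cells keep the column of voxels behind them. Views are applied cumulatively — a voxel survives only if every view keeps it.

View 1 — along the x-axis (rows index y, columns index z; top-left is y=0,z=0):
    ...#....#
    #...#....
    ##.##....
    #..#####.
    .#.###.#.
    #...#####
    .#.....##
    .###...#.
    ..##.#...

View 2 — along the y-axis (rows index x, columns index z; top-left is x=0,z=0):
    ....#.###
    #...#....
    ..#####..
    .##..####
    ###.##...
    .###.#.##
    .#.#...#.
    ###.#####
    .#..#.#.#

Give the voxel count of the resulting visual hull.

|visual hull| = 164

initial block: 9^3 = 729
  1. axis=0 (YZ plane), |mask|=35  ⇒  voxels=315
  2. axis=1 (XZ plane), |mask|=43  ⇒  voxels=164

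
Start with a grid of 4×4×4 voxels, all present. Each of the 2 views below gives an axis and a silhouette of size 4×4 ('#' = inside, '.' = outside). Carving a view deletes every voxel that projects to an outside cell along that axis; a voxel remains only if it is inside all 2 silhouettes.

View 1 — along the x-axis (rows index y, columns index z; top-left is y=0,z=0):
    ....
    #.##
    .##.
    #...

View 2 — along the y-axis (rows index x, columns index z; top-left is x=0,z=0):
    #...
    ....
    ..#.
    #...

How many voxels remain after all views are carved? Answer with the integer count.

before carving: 64 voxels (4×4×4)
V1 x: intersect with YZ mask (6 set) -- 24 left
V2 y: intersect with XZ mask (3 set) -- 6 left

voxel count = 6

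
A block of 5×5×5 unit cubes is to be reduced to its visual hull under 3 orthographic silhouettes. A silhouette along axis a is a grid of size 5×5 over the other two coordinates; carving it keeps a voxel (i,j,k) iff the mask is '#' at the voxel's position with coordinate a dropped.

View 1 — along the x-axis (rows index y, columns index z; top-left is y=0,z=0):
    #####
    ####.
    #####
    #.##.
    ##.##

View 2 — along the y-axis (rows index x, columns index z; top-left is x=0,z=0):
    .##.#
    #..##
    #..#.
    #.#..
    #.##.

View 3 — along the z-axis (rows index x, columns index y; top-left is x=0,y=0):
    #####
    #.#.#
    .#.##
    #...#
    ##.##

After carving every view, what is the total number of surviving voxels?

initial block: 5^3 = 125
carve view 1 (along x, YZ-mask fill 21/25): 105 voxels remain
carve view 2 (along y, XZ-mask fill 13/25): 57 voxels remain
carve view 3 (along z, XY-mask fill 17/25): 40 voxels remain

voxel count = 40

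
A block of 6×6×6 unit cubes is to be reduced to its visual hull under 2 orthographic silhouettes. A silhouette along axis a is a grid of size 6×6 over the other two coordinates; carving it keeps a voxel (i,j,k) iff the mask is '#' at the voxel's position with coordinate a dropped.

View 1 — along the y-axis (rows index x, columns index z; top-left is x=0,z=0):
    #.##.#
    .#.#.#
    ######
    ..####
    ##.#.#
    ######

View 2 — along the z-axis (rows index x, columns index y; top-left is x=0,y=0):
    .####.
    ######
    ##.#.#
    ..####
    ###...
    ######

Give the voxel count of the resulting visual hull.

initial block: 6^3 = 216
  1. axis=1 (XZ plane), |mask|=27  ⇒  voxels=162
  2. axis=2 (XY plane), |mask|=27  ⇒  voxels=122

122 voxels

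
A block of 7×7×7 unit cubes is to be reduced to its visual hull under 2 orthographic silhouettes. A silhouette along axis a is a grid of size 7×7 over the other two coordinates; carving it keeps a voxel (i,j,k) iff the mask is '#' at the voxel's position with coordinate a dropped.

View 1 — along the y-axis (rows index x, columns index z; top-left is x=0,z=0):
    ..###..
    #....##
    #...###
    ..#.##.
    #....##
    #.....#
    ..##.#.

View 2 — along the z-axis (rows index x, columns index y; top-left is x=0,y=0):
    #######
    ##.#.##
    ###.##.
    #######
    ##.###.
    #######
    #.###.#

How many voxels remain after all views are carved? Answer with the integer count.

voxel count = 121

before carving: 343 voxels (7×7×7)
V1 y: intersect with XZ mask (21 set) -- 147 left
V2 z: intersect with XY mask (41 set) -- 121 left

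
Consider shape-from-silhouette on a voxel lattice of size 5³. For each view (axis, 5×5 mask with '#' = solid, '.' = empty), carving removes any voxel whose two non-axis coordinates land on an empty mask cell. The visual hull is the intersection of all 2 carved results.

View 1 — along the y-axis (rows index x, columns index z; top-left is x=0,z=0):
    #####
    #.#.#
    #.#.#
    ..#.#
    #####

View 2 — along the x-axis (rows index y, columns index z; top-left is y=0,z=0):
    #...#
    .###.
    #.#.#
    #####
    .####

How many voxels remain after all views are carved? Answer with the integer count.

initial block: 5^3 = 125
carve view 1 (along y, XZ-mask fill 18/25): 90 voxels remain
carve view 2 (along x, YZ-mask fill 17/25): 64 voxels remain

|visual hull| = 64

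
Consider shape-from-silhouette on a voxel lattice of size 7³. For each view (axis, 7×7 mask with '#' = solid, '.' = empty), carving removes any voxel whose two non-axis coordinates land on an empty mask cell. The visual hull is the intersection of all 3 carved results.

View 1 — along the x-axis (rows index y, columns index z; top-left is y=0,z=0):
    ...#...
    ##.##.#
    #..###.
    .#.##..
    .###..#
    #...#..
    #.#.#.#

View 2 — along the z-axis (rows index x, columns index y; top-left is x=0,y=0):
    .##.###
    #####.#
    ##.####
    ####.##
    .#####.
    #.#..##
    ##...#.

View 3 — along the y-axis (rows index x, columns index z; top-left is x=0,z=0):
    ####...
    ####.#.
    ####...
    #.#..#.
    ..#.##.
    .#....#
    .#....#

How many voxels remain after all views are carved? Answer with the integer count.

remaining voxels: 52

start: 7×7×7 = 343 voxels
after view 1 [x-axis, 23 of 49 cells solid] → remaining = 161
after view 2 [z-axis, 35 of 49 cells solid] → remaining = 115
after view 3 [y-axis, 23 of 49 cells solid] → remaining = 52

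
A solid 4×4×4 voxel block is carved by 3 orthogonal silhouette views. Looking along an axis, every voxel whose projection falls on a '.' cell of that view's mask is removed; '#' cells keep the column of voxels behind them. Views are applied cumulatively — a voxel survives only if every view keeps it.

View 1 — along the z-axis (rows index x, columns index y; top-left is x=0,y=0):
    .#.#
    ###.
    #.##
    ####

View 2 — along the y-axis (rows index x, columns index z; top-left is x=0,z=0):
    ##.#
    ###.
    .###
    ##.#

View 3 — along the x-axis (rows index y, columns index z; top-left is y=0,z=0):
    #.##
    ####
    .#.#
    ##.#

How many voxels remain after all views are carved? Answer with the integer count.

remaining voxels: 28

before carving: 64 voxels (4×4×4)
after view 1 [z-axis, 12 of 16 cells solid] → remaining = 48
after view 2 [y-axis, 12 of 16 cells solid] → remaining = 36
after view 3 [x-axis, 12 of 16 cells solid] → remaining = 28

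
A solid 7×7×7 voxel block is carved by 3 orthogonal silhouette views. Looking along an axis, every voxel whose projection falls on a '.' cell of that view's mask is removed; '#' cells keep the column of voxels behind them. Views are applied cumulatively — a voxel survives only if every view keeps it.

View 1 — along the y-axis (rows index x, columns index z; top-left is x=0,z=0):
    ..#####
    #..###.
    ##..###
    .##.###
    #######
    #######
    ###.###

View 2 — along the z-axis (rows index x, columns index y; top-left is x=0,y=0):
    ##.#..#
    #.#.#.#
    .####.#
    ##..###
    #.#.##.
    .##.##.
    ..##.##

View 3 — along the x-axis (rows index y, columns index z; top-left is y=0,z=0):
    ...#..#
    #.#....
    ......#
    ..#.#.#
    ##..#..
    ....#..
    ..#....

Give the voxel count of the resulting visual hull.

full grid |V| = 343
step 1: project along y, AND mask (39/49) → |grid| = 273
step 2: project along z, AND mask (30/49) → |grid| = 166
step 3: project along x, AND mask (13/49) → |grid| = 43

|visual hull| = 43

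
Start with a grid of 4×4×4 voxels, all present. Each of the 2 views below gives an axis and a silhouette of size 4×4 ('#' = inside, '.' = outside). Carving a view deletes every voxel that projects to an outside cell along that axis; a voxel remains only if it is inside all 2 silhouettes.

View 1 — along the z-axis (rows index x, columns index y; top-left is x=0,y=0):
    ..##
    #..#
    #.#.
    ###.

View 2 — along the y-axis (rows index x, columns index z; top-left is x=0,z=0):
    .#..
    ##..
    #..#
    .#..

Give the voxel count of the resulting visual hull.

start: 4×4×4 = 64 voxels
V1 z: intersect with XY mask (9 set) -- 36 left
V2 y: intersect with XZ mask (6 set) -- 13 left

13 voxels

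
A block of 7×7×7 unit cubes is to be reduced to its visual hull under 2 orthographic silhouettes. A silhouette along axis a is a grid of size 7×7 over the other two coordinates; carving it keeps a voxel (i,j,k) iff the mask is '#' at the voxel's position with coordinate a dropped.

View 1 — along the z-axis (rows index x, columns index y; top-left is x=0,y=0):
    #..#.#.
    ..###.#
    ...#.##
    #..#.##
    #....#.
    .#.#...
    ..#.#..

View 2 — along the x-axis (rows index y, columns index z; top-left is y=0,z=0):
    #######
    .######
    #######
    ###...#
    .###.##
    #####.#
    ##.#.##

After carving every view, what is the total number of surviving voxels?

before carving: 343 voxels (7×7×7)
carve view 1 (along z, XY-mask fill 20/49): 140 voxels remain
carve view 2 (along x, YZ-mask fill 40/49): 110 voxels remain

|visual hull| = 110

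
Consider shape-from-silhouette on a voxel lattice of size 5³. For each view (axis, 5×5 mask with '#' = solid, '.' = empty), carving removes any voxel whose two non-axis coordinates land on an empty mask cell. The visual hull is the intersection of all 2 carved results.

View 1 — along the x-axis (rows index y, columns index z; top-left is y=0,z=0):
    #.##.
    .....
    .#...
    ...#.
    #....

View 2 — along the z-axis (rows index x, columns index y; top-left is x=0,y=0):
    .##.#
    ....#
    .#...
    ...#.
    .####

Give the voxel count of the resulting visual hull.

before carving: 125 voxels (5×5×5)
V1 x: intersect with YZ mask (6 set) -- 30 left
V2 z: intersect with XY mask (10 set) -- 7 left

remaining voxels: 7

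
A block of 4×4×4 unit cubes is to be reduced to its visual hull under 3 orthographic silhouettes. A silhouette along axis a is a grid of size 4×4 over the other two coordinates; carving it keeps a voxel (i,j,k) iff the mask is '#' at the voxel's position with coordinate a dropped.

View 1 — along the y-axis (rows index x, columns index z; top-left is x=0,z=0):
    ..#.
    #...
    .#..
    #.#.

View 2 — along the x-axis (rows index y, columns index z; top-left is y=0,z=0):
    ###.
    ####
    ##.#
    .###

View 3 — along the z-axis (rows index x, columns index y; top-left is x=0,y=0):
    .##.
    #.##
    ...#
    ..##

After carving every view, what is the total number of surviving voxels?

initial block: 4^3 = 64
carve view 1 (along y, XZ-mask fill 5/16): 20 voxels remain
carve view 2 (along x, YZ-mask fill 13/16): 16 voxels remain
carve view 3 (along z, XY-mask fill 8/16): 6 voxels remain

remaining voxels: 6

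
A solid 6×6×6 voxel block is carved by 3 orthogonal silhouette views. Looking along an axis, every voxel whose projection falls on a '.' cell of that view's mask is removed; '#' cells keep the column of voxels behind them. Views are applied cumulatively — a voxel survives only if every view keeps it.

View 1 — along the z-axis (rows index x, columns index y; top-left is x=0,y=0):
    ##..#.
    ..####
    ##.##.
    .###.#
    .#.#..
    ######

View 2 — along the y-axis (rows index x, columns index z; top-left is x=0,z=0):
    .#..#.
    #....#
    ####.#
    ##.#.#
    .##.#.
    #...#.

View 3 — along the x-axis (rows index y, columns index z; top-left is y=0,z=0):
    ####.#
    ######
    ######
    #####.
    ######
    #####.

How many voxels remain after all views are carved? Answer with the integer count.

61 voxels

full grid |V| = 216
after view 1 [z-axis, 23 of 36 cells solid] → remaining = 138
after view 2 [y-axis, 18 of 36 cells solid] → remaining = 68
after view 3 [x-axis, 33 of 36 cells solid] → remaining = 61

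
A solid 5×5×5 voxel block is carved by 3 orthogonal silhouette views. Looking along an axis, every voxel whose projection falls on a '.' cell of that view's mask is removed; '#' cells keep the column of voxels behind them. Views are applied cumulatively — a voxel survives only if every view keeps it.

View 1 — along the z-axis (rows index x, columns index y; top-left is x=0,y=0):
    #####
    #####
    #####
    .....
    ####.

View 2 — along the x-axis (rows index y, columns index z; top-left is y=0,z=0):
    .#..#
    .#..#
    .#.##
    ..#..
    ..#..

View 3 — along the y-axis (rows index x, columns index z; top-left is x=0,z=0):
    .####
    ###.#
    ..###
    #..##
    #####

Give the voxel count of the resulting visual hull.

initial block: 5^3 = 125
after view 1 [z-axis, 19 of 25 cells solid] → remaining = 95
after view 2 [x-axis, 9 of 25 cells solid] → remaining = 35
after view 3 [y-axis, 19 of 25 cells solid] → remaining = 31

remaining voxels: 31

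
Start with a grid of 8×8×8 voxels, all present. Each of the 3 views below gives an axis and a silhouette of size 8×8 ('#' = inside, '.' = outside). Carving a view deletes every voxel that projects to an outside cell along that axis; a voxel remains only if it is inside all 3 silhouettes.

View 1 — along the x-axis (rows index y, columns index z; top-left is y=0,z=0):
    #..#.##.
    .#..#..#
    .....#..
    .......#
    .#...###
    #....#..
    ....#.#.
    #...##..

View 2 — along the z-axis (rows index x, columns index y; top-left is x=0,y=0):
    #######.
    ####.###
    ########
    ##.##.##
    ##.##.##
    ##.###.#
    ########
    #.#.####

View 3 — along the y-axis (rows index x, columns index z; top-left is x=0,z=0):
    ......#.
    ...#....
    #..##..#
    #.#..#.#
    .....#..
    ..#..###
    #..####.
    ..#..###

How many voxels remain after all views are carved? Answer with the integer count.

before carving: 512 voxels (8×8×8)
carve view 1 (along x, YZ-mask fill 20/64): 160 voxels remain
carve view 2 (along z, XY-mask fill 54/64): 140 voxels remain
carve view 3 (along y, XZ-mask fill 24/64): 58 voxels remain

remaining voxels: 58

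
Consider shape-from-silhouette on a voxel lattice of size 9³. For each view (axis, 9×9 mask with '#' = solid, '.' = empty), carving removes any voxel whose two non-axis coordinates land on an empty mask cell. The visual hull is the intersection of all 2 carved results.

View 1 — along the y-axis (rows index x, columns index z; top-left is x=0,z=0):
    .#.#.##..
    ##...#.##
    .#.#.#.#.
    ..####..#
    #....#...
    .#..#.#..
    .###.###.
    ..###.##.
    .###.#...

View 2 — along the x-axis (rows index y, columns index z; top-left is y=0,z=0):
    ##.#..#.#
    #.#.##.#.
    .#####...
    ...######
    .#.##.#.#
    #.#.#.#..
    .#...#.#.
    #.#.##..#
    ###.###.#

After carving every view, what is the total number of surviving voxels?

full grid |V| = 729
after view 1 [y-axis, 38 of 81 cells solid] → remaining = 342
after view 2 [x-axis, 45 of 81 cells solid] → remaining = 189

189 voxels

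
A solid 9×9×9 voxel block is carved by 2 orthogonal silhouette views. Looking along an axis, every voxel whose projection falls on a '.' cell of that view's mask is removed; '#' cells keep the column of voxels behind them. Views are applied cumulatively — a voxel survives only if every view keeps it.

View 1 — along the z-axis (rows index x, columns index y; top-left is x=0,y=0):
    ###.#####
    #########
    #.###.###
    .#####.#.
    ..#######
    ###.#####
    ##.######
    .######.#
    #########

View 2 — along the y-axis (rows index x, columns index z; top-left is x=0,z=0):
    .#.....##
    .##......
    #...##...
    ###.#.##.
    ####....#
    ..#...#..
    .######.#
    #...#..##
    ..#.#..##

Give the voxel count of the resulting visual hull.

voxel count = 270

before carving: 729 voxels (9×9×9)
V1 z: intersect with XY mask (69 set) -- 621 left
V2 y: intersect with XZ mask (36 set) -- 270 left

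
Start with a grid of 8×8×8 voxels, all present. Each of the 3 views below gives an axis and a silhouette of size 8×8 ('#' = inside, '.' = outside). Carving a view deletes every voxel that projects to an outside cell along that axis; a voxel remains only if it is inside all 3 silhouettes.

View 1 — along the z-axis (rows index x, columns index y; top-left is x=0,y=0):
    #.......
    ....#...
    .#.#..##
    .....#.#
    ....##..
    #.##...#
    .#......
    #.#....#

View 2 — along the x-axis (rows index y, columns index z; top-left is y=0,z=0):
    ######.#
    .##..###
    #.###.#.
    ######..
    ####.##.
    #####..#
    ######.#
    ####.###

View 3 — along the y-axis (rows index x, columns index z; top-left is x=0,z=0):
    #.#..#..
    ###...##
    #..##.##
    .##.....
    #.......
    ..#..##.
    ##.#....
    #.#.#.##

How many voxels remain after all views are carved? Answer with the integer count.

remaining voxels: 48

initial block: 8^3 = 512
[1] z-view keeps 18 columns → grid now 144
[2] x-view keeps 49 columns → grid now 112
[3] y-view keeps 27 columns → grid now 48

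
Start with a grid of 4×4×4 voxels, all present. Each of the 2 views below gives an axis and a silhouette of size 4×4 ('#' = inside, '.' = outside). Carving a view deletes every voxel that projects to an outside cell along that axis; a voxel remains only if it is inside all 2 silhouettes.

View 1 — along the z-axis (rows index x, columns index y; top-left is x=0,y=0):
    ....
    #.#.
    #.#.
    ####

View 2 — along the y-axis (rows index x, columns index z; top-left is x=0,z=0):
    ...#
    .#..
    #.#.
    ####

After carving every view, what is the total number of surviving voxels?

full grid |V| = 64
V1 z: intersect with XY mask (8 set) -- 32 left
V2 y: intersect with XZ mask (8 set) -- 22 left

remaining voxels: 22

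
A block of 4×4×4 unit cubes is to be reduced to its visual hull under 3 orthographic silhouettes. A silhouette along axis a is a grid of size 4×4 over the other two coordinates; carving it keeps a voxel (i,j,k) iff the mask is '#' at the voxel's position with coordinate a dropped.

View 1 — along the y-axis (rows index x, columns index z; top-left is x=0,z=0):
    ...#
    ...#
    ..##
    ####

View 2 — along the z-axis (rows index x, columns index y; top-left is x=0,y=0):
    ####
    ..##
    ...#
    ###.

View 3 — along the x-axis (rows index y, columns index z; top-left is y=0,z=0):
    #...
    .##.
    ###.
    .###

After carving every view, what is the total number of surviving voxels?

|visual hull| = 10

initial block: 4^3 = 64
carve view 1 (along y, XZ-mask fill 8/16): 32 voxels remain
carve view 2 (along z, XY-mask fill 10/16): 20 voxels remain
carve view 3 (along x, YZ-mask fill 9/16): 10 voxels remain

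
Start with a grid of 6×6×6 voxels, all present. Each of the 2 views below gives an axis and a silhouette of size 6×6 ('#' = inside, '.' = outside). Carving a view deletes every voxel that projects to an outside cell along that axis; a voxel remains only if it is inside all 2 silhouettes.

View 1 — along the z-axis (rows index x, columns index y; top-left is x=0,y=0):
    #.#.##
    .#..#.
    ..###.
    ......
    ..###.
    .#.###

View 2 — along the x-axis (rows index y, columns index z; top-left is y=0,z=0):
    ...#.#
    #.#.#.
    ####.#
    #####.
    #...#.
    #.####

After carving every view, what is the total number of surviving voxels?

voxel count = 58

start: 6×6×6 = 216 voxels
step 1: project along z, AND mask (16/36) → |grid| = 96
step 2: project along x, AND mask (22/36) → |grid| = 58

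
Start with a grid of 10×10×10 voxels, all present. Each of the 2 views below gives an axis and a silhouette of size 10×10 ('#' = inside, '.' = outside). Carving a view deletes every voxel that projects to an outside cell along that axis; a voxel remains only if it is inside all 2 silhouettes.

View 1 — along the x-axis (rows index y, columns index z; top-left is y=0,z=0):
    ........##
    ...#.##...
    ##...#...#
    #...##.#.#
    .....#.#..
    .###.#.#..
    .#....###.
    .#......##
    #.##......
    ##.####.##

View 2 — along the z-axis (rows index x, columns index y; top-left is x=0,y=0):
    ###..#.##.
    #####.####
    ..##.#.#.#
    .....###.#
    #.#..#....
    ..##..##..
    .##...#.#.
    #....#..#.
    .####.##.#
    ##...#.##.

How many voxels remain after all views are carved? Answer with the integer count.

initial block: 10^3 = 1000
step 1: project along x, AND mask (39/100) → |grid| = 390
step 2: project along z, AND mask (50/100) → |grid| = 195

|visual hull| = 195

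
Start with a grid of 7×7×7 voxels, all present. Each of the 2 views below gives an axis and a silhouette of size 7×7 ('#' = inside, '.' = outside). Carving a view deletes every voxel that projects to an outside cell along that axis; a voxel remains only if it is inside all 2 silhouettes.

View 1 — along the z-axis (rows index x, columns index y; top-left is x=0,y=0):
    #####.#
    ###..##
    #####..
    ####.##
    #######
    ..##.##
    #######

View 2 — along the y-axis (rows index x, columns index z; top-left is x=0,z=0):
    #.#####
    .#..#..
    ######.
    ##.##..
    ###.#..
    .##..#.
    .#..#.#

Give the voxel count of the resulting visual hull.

before carving: 343 voxels (7×7×7)
after view 1 [z-axis, 40 of 49 cells solid] → remaining = 280
after view 2 [y-axis, 28 of 49 cells solid] → remaining = 161

remaining voxels: 161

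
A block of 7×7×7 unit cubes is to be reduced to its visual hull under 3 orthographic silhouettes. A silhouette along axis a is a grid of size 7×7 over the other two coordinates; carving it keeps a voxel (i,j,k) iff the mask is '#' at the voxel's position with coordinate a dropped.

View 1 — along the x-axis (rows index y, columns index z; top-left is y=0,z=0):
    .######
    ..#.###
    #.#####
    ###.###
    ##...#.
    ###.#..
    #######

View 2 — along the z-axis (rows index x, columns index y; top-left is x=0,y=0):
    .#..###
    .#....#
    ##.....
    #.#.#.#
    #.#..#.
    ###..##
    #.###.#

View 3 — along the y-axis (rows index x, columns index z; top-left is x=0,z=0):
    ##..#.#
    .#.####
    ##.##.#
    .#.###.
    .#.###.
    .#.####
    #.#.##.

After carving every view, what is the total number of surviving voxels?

before carving: 343 voxels (7×7×7)
step 1: project along x, AND mask (36/49) → |grid| = 252
step 2: project along z, AND mask (25/49) → |grid| = 132
step 3: project along y, AND mask (31/49) → |grid| = 83

83 voxels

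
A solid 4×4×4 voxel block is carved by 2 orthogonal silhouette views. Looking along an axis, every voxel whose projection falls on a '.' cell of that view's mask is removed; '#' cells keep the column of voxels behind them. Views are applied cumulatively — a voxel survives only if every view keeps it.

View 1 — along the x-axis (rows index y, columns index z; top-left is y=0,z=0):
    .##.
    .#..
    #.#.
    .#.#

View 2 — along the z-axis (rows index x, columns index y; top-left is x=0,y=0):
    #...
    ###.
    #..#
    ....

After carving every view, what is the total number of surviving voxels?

11 voxels

start: 4×4×4 = 64 voxels
V1 x: intersect with YZ mask (7 set) -- 28 left
V2 z: intersect with XY mask (6 set) -- 11 left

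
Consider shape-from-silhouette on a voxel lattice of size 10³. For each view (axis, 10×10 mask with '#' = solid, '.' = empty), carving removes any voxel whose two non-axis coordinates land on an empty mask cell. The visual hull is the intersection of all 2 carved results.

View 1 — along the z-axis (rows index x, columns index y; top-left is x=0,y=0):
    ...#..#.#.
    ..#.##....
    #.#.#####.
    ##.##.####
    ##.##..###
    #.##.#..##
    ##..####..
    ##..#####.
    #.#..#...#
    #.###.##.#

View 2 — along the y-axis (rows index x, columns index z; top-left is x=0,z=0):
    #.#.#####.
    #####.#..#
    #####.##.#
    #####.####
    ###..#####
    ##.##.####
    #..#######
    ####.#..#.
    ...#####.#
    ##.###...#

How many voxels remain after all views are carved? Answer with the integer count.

full grid |V| = 1000
[1] z-view keeps 58 columns → grid now 580
[2] y-view keeps 73 columns → grid now 430

|visual hull| = 430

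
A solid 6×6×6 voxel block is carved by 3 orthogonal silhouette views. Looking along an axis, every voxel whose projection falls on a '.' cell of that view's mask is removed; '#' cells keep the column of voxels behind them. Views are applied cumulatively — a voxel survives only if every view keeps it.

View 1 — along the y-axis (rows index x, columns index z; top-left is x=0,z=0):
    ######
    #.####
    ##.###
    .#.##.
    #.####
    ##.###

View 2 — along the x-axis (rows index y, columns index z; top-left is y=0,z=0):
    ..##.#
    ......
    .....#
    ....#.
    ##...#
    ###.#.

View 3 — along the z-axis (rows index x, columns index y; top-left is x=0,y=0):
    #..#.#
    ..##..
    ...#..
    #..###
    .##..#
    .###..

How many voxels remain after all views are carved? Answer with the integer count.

before carving: 216 voxels (6×6×6)
carve view 1 (along y, XZ-mask fill 29/36): 174 voxels remain
carve view 2 (along x, YZ-mask fill 12/36): 57 voxels remain
carve view 3 (along z, XY-mask fill 16/36): 22 voxels remain

voxel count = 22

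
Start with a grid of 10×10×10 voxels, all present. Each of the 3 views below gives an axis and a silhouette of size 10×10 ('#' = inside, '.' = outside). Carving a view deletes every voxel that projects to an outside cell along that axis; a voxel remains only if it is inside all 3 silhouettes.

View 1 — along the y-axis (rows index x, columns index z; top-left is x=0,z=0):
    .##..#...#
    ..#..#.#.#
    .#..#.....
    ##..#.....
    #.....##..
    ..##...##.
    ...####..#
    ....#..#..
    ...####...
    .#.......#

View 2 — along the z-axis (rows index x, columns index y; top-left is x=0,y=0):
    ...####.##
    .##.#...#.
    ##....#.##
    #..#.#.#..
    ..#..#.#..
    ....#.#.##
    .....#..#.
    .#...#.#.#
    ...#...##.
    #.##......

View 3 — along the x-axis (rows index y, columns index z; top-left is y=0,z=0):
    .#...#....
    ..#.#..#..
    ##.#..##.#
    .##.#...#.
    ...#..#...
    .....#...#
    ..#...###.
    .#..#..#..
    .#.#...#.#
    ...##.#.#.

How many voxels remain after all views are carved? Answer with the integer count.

|visual hull| = 50

initial block: 10^3 = 1000
carve view 1 (along y, XZ-mask fill 33/100): 330 voxels remain
carve view 2 (along z, XY-mask fill 38/100): 123 voxels remain
carve view 3 (along x, YZ-mask fill 34/100): 50 voxels remain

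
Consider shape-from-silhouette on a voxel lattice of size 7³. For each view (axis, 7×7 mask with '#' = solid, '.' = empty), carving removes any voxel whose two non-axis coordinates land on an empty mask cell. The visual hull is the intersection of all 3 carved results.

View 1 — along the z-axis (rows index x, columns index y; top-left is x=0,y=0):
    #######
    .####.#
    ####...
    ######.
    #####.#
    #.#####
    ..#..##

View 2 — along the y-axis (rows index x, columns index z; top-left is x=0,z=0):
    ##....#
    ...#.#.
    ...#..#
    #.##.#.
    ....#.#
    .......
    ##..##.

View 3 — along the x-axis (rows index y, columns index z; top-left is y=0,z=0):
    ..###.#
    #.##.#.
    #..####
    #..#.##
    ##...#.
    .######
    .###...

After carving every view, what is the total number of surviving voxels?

remaining voxels: 55

before carving: 343 voxels (7×7×7)
carve view 1 (along z, XY-mask fill 37/49): 259 voxels remain
carve view 2 (along y, XZ-mask fill 17/49): 87 voxels remain
carve view 3 (along x, YZ-mask fill 29/49): 55 voxels remain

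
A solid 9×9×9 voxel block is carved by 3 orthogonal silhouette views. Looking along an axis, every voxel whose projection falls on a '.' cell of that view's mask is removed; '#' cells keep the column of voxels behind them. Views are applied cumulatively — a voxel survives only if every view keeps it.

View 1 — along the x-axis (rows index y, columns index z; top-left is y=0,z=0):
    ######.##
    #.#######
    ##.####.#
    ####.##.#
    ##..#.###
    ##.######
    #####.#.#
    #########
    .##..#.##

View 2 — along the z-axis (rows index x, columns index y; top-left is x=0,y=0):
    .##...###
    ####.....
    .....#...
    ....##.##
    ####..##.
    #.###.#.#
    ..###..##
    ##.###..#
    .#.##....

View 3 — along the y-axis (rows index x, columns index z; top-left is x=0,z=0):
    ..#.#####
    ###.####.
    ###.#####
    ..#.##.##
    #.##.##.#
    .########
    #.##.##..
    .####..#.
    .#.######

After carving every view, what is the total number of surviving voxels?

remaining voxels: 193

before carving: 729 voxels (9×9×9)
[1] x-view keeps 65 columns → grid now 585
[2] z-view keeps 40 columns → grid now 285
[3] y-view keeps 57 columns → grid now 193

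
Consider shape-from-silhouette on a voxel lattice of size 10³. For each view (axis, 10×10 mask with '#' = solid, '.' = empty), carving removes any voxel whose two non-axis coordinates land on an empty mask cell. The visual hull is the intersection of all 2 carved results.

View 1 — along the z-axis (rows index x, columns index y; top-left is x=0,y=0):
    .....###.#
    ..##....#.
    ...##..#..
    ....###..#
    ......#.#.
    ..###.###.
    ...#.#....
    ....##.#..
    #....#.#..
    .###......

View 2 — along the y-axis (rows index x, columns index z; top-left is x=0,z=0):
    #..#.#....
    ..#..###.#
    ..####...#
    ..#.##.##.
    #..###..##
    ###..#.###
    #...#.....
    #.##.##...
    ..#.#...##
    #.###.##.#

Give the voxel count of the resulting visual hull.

start: 10×10×10 = 1000 voxels
after view 1 [z-axis, 33 of 100 cells solid] → remaining = 330
after view 2 [y-axis, 49 of 100 cells solid] → remaining = 168

168 voxels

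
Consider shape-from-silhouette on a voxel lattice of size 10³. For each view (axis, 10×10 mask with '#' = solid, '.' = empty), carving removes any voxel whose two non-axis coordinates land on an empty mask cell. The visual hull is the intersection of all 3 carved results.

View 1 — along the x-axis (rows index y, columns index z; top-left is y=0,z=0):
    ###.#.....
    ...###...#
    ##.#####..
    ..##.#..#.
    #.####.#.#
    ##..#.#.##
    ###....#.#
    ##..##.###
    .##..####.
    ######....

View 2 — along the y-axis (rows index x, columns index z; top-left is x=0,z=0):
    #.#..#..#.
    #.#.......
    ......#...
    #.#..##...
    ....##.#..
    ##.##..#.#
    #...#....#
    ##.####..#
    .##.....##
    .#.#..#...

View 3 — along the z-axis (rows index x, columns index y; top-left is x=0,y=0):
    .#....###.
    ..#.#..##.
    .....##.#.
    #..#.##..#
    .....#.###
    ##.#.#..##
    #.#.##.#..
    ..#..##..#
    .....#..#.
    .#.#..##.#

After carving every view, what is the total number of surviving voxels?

|visual hull| = 96

start: 10×10×10 = 1000 voxels
[1] x-view keeps 56 columns → grid now 560
[2] y-view keeps 37 columns → grid now 215
[3] z-view keeps 42 columns → grid now 96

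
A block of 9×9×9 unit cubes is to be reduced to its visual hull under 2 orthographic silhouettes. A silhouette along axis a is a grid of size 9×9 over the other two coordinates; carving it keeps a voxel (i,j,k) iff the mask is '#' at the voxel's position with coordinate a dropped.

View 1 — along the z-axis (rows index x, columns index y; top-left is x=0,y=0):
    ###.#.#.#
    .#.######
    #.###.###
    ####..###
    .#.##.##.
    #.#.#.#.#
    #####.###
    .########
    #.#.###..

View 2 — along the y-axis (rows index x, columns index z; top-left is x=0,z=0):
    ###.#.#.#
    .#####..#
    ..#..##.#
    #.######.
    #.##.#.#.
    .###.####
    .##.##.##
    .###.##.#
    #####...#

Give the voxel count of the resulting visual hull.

full grid |V| = 729
V1 z: intersect with XY mask (58 set) -- 522 left
V2 y: intersect with XZ mask (53 set) -- 341 left

voxel count = 341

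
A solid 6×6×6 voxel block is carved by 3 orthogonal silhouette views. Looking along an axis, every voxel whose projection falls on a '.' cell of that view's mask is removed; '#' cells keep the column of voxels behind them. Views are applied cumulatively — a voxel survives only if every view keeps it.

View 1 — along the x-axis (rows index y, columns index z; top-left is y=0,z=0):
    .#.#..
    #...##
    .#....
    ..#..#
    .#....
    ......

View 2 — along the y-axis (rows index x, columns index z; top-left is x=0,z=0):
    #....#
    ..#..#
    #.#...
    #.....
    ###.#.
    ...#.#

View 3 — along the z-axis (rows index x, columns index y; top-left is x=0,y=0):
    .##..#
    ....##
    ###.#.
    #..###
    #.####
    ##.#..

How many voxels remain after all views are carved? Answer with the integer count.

before carving: 216 voxels (6×6×6)
  1. axis=0 (YZ plane), |mask|=9  ⇒  voxels=54
  2. axis=1 (XZ plane), |mask|=13  ⇒  voxels=18
  3. axis=2 (XY plane), |mask|=21  ⇒  voxels=10

remaining voxels: 10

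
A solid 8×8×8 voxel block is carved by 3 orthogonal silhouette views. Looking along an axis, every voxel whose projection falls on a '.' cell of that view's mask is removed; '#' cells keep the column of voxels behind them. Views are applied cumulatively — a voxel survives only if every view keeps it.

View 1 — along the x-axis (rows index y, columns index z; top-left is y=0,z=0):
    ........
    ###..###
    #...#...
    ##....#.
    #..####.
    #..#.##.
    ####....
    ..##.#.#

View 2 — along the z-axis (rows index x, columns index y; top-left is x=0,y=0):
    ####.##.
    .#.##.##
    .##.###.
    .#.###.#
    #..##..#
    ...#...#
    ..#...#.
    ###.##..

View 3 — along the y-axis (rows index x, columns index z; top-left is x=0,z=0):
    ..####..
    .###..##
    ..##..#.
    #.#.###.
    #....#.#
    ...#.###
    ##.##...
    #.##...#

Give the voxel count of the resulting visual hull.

|visual hull| = 66

full grid |V| = 512
V1 x: intersect with YZ mask (28 set) -- 224 left
V2 z: intersect with XY mask (34 set) -- 126 left
V3 y: intersect with XZ mask (32 set) -- 66 left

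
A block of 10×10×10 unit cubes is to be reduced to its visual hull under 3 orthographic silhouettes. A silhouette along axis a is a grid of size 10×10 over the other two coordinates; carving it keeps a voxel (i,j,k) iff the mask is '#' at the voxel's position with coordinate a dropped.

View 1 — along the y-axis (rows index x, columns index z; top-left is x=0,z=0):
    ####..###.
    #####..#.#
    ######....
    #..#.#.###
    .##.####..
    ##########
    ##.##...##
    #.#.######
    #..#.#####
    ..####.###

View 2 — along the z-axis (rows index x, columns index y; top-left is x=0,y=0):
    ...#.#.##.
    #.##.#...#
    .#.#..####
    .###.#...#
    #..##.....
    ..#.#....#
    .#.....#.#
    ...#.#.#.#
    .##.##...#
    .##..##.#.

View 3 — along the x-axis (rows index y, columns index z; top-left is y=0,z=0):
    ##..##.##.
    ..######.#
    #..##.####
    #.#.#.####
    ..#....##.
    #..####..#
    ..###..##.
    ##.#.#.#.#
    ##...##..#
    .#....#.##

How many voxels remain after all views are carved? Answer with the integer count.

initial block: 10^3 = 1000
carve view 1 (along y, XZ-mask fill 70/100): 700 voxels remain
carve view 2 (along z, XY-mask fill 43/100): 297 voxels remain
carve view 3 (along x, YZ-mask fill 56/100): 168 voxels remain

voxel count = 168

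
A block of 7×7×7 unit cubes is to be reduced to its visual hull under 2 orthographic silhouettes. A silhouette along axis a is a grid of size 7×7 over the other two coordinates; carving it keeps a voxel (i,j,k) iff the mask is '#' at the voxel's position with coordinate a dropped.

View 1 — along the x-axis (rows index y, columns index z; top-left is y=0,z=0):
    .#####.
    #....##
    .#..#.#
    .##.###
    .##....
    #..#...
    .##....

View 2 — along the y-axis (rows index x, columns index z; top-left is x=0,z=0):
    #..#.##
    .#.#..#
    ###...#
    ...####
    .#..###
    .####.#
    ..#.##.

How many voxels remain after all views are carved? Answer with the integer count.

|visual hull| = 86

start: 7×7×7 = 343 voxels
  1. axis=0 (YZ plane), |mask|=22  ⇒  voxels=154
  2. axis=1 (XZ plane), |mask|=27  ⇒  voxels=86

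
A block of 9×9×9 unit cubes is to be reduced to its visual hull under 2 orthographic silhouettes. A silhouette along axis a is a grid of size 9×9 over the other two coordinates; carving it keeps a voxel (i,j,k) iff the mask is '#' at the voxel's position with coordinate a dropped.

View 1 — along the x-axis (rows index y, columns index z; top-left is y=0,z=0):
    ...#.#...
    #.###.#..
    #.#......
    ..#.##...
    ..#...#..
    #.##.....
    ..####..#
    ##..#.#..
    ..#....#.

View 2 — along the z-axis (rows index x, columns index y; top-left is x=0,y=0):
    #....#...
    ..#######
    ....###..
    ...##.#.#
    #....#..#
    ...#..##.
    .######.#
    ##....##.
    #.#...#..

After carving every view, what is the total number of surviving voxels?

voxel count = 114

initial block: 9^3 = 729
step 1: project along x, AND mask (28/81) → |grid| = 252
step 2: project along z, AND mask (36/81) → |grid| = 114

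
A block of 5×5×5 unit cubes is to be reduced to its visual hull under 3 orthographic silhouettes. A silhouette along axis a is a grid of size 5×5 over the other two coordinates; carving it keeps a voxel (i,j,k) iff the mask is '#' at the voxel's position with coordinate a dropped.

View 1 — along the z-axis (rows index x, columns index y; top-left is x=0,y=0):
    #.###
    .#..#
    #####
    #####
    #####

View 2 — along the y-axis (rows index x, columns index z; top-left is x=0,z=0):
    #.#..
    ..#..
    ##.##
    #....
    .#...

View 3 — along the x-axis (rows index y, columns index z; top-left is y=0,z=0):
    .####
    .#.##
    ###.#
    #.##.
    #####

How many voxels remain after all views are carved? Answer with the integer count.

30 voxels

initial block: 5^3 = 125
step 1: project along z, AND mask (21/25) → |grid| = 105
step 2: project along y, AND mask (9/25) → |grid| = 40
step 3: project along x, AND mask (19/25) → |grid| = 30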